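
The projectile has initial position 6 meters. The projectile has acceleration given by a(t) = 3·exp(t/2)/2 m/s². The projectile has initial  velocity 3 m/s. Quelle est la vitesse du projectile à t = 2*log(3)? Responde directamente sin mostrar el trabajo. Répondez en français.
La réponse est 9.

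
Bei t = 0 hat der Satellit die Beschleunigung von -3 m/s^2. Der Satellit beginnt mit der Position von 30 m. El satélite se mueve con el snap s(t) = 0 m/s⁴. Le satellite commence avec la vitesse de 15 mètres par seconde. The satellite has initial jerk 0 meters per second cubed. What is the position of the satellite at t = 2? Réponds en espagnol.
Debemos encontrar la antiderivada de nuestra ecuación del snap s(t) = 0 4 veces. La antiderivada del snap, con j(0) = 0, da la sacudida: j(t) = 0. La integral de la sacudida es la aceleración. Usando a(0) = -3, obtenemos a(t) = -3. Tomando ∫a(t)dt y aplicando v(0) = 15, encontramos v(t) = 15 - 3·t. La integral de la velocidad es la posición. Usando x(0) = 30, obtenemos x(t) = -3·t^2/2 + 15·t + 30. De la ecuación de la posición x(t) = -3·t^2/2 + 15·t + 30, sustituimos t = 2 para obtener x = 54.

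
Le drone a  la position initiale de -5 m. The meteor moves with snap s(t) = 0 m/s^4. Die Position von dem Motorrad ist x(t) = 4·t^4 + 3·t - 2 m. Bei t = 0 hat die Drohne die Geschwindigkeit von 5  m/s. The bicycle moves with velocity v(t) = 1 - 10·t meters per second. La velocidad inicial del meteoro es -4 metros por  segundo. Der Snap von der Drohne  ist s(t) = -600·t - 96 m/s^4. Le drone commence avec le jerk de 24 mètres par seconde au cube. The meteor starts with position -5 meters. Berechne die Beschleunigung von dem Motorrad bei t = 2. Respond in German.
Ausgehend von der Position x(t) = 4·t^4 + 3·t - 2, nehmen wir 2 Ableitungen. Die Ableitung von der Position ergibt die Geschwindigkeit: v(t) = 16·t^3 + 3. Die Ableitung von der Geschwindigkeit ergibt die Beschleunigung: a(t) = 48·t^2. Wir haben die Beschleunigung a(t) = 48·t^2. Durch Einsetzen von t = 2: a(2) = 192.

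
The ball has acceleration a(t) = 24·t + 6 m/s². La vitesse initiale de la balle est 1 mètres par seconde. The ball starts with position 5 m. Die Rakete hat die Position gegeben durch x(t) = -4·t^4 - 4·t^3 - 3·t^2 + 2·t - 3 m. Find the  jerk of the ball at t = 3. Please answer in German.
Ausgehend von der Beschleunigung a(t) = 24·t + 6, nehmen wir 1 Ableitung. Mit d/dt von a(t) finden wir j(t) = 24. Aus der Gleichung für den Ruck j(t) = 24, setzen wir t = 3 ein und erhalten j = 24.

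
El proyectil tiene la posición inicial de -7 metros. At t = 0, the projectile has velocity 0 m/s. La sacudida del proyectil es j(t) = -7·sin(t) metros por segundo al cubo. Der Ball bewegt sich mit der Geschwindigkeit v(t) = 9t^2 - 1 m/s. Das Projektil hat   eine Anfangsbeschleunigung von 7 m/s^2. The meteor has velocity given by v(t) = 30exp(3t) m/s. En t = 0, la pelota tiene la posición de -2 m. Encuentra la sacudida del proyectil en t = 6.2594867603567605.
Tenemos la sacudida j(t) = -7·sin(t). Sustituyendo t = 6.2594867603567605: j(6.2594867603567605) = 0.165874300323962.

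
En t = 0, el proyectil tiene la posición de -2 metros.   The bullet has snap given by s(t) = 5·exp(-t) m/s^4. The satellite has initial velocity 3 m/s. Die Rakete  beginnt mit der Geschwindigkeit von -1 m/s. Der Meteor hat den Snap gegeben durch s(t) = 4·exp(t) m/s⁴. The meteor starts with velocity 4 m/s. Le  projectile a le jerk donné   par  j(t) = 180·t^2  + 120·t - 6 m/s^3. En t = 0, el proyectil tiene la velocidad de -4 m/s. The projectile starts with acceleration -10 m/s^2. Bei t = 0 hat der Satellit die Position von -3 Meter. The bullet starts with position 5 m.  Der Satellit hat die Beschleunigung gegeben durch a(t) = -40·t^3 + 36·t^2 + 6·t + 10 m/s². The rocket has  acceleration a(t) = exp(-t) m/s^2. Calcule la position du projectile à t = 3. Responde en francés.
Pour résoudre ceci, nous devons prendre 3 intégrales de notre équation du jerk j(t) = 180·t^2 + 120·t - 6. La primitive du jerk est l'accélération. En utilisant a(0) = -10, nous obtenons a(t) = 60·t^3 + 60·t^2 - 6·t - 10. L'intégrale de l'accélération, avec v(0) = -4, donne la vitesse: v(t) = 15·t^4 + 20·t^3 - 3·t^2 - 10·t - 4. La primitive de la vitesse est la position. En utilisant x(0) = -2, nous obtenons x(t) = 3·t^5 + 5·t^4 - t^3 - 5·t^2 - 4·t - 2. De l'équation de la position x(t) = 3·t^5 + 5·t^4 - t^3 - 5·t^2 - 4·t - 2, nous substituons t = 3 pour obtenir x = 1048.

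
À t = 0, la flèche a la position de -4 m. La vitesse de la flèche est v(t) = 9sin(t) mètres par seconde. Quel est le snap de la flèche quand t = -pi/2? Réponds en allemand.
Ausgehend von der Geschwindigkeit v(t) = 9·sin(t), nehmen wir 3 Ableitungen. Die Ableitung von der Geschwindigkeit ergibt die Beschleunigung: a(t) = 9·cos(t). Durch Ableiten von der Beschleunigung erhalten wir den Ruck: j(t) = -9·sin(t). Durch Ableiten von dem Ruck erhalten wir den Snap: s(t) = -9·cos(t). Aus der Gleichung für den Snap s(t) = -9·cos(t), setzen wir t = -pi/2 ein und erhalten s = 0.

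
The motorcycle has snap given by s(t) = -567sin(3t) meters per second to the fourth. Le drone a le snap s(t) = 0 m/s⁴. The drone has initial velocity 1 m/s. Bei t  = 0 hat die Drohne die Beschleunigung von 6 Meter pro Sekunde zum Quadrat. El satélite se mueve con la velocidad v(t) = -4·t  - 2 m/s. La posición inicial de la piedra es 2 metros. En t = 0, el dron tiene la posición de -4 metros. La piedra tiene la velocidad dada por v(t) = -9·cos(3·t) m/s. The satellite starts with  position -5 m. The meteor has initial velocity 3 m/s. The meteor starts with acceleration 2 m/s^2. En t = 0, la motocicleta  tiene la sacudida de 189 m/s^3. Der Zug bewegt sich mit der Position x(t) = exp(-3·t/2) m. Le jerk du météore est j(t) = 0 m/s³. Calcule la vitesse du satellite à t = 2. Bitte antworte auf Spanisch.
Tenemos la velocidad v(t) = -4·t - 2. Sustituyendo t = 2: v(2) = -10.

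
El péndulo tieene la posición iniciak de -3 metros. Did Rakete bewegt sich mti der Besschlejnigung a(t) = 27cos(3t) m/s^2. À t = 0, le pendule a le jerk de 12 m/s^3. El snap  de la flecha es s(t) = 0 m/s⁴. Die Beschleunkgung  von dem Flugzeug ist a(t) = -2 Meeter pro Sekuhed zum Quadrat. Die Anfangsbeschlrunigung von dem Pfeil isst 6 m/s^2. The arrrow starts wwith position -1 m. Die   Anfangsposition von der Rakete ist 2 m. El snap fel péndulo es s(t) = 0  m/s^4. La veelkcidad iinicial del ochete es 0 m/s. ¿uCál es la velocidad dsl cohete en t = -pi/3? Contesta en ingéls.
Starting from acceleration a(t) = 27·cos(3·t), we take 1 integral. Taking ∫a(t)dt and applying v(0) = 0, we find v(t) = 9·sin(3·t). We have velocity v(t) = 9·sin(3·t). Substituting t = -pi/3: v(-pi/3) = 0.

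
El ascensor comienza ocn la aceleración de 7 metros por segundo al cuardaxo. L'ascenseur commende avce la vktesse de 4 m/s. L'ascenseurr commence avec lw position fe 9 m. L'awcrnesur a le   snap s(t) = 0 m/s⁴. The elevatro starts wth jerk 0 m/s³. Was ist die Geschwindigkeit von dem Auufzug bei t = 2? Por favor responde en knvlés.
We need to integrate our snap equation s(t) = 0 3 times. Integrating snap and using the initial condition j(0) = 0, we get j(t) = 0. Finding the integral of j(t) and using a(0) = 7: a(t) = 7. Finding the integral of a(t) and using v(0) = 4: v(t) = 7·t + 4. We have velocity v(t) = 7·t + 4. Substituting t = 2: v(2) = 18.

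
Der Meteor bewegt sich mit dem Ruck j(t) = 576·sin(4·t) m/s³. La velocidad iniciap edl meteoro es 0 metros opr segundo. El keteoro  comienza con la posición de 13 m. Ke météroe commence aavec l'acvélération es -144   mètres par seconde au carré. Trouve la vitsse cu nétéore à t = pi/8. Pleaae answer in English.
Starting from jerk j(t) = 576·sin(4·t), we take 2 integrals. Integrating jerk and using the initial condition a(0) = -144, we get a(t) = -144·cos(4·t). The integral of acceleration is velocity. Using v(0) = 0, we get v(t) = -36·sin(4·t). Using v(t) = -36·sin(4·t) and substituting t = pi/8, we find v = -36.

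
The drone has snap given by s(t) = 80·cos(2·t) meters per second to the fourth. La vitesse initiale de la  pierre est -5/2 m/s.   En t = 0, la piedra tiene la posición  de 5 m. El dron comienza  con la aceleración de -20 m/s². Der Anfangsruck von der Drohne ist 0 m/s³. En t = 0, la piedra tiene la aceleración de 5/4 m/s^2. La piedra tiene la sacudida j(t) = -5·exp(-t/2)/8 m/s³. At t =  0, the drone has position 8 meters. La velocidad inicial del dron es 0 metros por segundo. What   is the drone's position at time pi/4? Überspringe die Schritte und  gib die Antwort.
The answer is 3.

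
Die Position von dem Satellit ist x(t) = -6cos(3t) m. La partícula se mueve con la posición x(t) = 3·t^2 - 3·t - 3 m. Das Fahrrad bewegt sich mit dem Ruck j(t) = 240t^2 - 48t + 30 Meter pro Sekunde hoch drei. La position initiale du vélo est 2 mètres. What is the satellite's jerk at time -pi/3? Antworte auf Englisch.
We must differentiate our position equation x(t) = -6·cos(3·t) 3 times. The derivative of position gives velocity: v(t) = 18·sin(3·t). The derivative of velocity gives acceleration: a(t) = 54·cos(3·t). The derivative of acceleration gives jerk: j(t) = -162·sin(3·t). We have jerk j(t) = -162·sin(3·t). Substituting t = -pi/3: j(-pi/3) = 0.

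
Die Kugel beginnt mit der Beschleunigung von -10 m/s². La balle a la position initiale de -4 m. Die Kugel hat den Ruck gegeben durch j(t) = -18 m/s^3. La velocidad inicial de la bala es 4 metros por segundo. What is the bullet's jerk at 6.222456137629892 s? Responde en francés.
En utilisant j(t) = -18 et en substituant t = 6.222456137629892, nous trouvons j = -18.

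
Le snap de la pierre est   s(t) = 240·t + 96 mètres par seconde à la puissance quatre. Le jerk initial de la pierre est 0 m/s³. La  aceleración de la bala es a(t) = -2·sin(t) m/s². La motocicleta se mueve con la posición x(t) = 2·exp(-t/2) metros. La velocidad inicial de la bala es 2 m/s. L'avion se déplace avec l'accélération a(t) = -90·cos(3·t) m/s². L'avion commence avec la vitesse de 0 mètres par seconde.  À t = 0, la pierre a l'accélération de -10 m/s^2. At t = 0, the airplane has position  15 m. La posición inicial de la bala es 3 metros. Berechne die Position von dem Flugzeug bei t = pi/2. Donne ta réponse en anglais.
To solve this, we need to take 2 antiderivatives of our acceleration equation a(t) = -90·cos(3·t). The antiderivative of acceleration is velocity. Using v(0) = 0, we get v(t) = -30·sin(3·t). Taking ∫v(t)dt and applying x(0) = 15, we find x(t) = 10·cos(3·t) + 5. Using x(t) = 10·cos(3·t) + 5 and substituting t = pi/2, we find x = 5.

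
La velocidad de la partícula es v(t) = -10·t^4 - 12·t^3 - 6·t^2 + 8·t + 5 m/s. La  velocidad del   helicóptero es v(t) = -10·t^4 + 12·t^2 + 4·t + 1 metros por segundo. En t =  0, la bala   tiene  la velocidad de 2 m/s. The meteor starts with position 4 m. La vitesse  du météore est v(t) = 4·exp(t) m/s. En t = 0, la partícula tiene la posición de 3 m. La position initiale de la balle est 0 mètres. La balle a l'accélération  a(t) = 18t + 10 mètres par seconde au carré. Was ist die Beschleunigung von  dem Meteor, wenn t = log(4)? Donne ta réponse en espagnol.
Para resolver esto, necesitamos tomar 1 derivada de nuestra ecuación de la velocidad v(t) = 4·exp(t). Derivando la velocidad, obtenemos la aceleración: a(t) = 4·exp(t). De la ecuación de la aceleración a(t) = 4·exp(t), sustituimos t = log(4) para obtener a = 16.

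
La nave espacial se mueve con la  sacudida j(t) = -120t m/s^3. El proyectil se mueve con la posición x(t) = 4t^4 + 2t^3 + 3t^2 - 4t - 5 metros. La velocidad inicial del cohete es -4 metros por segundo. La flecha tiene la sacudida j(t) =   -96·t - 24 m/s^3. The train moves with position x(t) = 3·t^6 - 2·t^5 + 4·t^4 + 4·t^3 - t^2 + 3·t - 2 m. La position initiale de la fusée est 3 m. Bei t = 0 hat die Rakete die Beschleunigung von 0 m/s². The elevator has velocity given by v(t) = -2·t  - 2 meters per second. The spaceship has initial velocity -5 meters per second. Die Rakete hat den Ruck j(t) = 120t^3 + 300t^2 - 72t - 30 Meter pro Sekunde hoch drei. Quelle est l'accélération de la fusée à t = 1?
Pour résoudre ceci, nous devons prendre 1 intégrale de notre équation du jerk j(t) = 120·t^3 + 300·t^2 - 72·t - 30. La primitive du jerk, avec a(0) = 0, donne l'accélération: a(t) = 2·t·(15·t^3 + 50·t^2 - 18·t - 15). Nous avons l'accélération a(t) = 2·t·(15·t^3 + 50·t^2 - 18·t - 15). En substituant t = 1: a(1) = 64.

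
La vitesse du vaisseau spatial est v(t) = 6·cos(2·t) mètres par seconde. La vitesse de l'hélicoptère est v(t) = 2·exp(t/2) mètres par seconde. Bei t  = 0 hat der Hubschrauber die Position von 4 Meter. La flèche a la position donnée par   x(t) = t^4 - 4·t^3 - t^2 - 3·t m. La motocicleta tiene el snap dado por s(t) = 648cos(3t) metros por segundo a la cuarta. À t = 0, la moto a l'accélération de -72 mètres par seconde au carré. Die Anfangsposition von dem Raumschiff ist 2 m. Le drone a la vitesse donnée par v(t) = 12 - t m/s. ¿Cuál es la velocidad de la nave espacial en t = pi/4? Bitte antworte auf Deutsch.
Wir haben die Geschwindigkeit v(t) = 6·cos(2·t). Durch Einsetzen von t = pi/4: v(pi/4) = 0.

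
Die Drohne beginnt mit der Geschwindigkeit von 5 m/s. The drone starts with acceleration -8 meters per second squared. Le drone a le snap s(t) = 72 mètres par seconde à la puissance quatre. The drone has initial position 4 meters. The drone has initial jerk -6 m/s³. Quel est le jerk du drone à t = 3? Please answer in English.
Starting from snap s(t) = 72, we take 1 antiderivative. The antiderivative of snap, with j(0) = -6, gives jerk: j(t) = 72·t - 6. Using j(t) = 72·t - 6 and substituting t = 3, we find j = 210.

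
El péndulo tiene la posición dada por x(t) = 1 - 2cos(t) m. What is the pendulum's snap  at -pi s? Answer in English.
Starting from position x(t) = 1 - 2·cos(t), we take 4 derivatives. Differentiating position, we get velocity: v(t) = 2·sin(t). Taking d/dt of v(t), we find a(t) = 2·cos(t). Differentiating acceleration, we get jerk: j(t) = -2·sin(t). The derivative of jerk gives snap: s(t) = -2·cos(t). From the given snap equation s(t) = -2·cos(t), we substitute t = -pi to get s = 2.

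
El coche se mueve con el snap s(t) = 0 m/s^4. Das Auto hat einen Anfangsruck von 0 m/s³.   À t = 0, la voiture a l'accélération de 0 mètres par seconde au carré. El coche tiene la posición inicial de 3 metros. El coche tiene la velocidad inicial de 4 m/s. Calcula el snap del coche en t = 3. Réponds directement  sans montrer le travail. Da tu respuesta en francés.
La réponse est 0.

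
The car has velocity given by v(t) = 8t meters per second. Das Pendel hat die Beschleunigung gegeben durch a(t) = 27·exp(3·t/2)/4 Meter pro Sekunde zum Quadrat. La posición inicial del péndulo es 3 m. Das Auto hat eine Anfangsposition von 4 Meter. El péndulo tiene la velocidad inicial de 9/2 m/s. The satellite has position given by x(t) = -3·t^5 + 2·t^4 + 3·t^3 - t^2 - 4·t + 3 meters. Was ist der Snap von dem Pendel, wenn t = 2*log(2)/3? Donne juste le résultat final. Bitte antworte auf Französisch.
Le snap à t = 2*log(2)/3 est s = 243/8.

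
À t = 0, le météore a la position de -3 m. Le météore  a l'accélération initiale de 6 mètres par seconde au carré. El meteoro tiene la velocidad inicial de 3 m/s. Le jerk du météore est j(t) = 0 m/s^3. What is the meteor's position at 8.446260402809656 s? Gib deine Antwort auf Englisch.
To find the answer, we compute 3 antiderivatives of j(t) = 0. Finding the integral of j(t) and using a(0) = 6: a(t) = 6. The antiderivative of acceleration, with v(0) = 3, gives velocity: v(t) = 6·t + 3. The integral of velocity is position. Using x(0) = -3, we get x(t) = 3·t^2 + 3·t - 3. We have position x(t) = 3·t^2 + 3·t - 3. Substituting t = 8.446260402809656: x(8.446260402809656) = 236.356725584640.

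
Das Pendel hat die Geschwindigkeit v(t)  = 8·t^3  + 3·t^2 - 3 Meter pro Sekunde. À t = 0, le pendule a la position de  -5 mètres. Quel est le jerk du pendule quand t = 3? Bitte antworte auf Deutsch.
Wir müssen unsere Gleichung für die Geschwindigkeit v(t) = 8·t^3 + 3·t^2 - 3 2-mal ableiten. Mit d/dt von v(t) finden wir a(t) = 24·t^2 + 6·t. Mit d/dt von a(t) finden wir j(t) = 48·t + 6. Aus der Gleichung für den Ruck j(t) = 48·t + 6, setzen wir t = 3 ein und erhalten j = 150.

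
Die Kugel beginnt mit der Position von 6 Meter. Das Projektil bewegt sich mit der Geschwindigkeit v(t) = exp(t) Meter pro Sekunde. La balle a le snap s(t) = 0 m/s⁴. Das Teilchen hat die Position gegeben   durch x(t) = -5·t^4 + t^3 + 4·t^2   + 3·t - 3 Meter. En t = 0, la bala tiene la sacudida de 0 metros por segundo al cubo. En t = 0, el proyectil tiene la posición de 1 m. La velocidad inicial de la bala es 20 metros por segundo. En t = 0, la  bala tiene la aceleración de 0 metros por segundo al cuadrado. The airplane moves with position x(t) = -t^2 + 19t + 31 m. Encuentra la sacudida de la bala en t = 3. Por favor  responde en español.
Para resolver esto, necesitamos tomar 1 antiderivada de nuestra ecuación del snap s(t) = 0. Tomando ∫s(t)dt y aplicando j(0) = 0, encontramos j(t) = 0. Tenemos la sacudida j(t) = 0. Sustituyendo t = 3: j(3) = 0.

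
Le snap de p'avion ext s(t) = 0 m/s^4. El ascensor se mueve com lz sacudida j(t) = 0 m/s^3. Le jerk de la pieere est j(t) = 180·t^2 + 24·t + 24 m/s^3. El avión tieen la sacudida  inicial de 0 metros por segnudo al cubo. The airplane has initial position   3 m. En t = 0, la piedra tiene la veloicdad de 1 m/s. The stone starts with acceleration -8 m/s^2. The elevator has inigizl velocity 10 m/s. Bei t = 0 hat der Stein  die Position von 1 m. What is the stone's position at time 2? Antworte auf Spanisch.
Necesitamos integrar nuestra ecuación de la sacudida j(t) = 180·t^2 + 24·t + 24 3 veces. Integrando la sacudida y usando la condición inicial a(0) = -8, obtenemos a(t) = 60·t^3 + 12·t^2 + 24·t - 8. La integral de la aceleración es la velocidad. Usando v(0) = 1, obtenemos v(t) = 15·t^4 + 4·t^3 + 12·t^2 - 8·t + 1. La antiderivada de la velocidad, con x(0) = 1, da la posición: x(t) = 3·t^5 + t^4 + 4·t^3 - 4·t^2 + t + 1. De la ecuación de la posición x(t) = 3·t^5 + t^4 + 4·t^3 - 4·t^2 + t + 1, sustituimos t = 2 para obtener x = 131.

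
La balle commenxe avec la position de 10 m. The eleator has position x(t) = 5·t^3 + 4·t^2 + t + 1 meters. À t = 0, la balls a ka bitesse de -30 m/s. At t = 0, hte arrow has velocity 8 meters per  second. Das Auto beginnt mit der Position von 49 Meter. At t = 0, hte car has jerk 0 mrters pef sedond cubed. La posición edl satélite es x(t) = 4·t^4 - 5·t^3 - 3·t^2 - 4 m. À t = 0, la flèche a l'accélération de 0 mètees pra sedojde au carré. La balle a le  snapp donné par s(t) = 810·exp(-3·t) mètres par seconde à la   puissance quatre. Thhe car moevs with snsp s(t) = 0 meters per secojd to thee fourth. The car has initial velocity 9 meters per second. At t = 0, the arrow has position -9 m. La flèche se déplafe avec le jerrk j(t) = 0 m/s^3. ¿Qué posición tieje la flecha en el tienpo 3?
Partiendo de la sacudida j(t) = 0, tomamos 3 integrales. Integrando la sacudida y usando la condición inicial a(0) = 0, obtenemos a(t) = 0. La integral de la aceleración, con v(0) = 8, da la velocidad: v(t) = 8. La integral de la velocidad es la posición. Usando x(0) = -9, obtenemos x(t) = 8·t - 9. De la ecuación de la posición x(t) = 8·t - 9, sustituimos t = 3 para obtener x = 15.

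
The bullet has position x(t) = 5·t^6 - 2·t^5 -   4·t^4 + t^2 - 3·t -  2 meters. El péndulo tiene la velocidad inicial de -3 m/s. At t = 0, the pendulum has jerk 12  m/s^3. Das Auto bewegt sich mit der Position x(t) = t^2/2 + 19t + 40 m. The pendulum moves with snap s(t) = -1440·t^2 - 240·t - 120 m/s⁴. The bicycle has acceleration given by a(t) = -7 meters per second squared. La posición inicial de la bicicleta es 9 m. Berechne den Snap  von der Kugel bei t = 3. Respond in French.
Pour résoudre ceci, nous devons prendre 4 dérivées de notre équation de la position x(t) = 5·t^6 - 2·t^5 - 4·t^4 + t^2 - 3·t - 2. La dérivée de la position donne la vitesse: v(t) = 30·t^5 - 10·t^4 - 16·t^3 + 2·t - 3. La dérivée de la vitesse donne l'accélération: a(t) = 150·t^4 - 40·t^3 - 48·t^2 + 2. La dérivée de l'accélération donne le jerk: j(t) = 600·t^3 - 120·t^2 - 96·t. En prenant d/dt de j(t), nous trouvons s(t) = 1800·t^2 - 240·t - 96. De l'équation du snap s(t) = 1800·t^2 - 240·t - 96, nous substituons t = 3 pour obtenir s = 15384.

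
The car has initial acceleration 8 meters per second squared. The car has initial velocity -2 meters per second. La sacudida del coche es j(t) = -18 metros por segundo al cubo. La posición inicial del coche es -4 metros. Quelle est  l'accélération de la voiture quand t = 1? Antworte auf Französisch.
En partant du jerk j(t) = -18, nous prenons 1 intégrale. La primitive du jerk est l'accélération. En utilisant a(0) = 8, nous obtenons a(t) = 8 - 18·t. En utilisant a(t) = 8 - 18·t et en substituant t = 1, nous trouvons a = -10.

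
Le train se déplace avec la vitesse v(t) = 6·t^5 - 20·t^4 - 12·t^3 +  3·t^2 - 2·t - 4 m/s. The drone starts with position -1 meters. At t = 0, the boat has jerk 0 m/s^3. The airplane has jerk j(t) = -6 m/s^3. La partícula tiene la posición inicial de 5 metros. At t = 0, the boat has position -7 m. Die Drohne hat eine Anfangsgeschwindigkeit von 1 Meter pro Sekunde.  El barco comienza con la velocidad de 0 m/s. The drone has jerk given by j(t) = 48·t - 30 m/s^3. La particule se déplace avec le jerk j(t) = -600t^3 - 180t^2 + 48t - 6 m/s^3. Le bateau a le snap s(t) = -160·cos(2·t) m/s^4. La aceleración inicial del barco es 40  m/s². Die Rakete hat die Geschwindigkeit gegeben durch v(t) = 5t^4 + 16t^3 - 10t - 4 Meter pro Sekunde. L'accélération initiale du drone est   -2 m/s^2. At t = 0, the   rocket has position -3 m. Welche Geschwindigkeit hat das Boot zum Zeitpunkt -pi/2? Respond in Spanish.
Debemos encontrar la antiderivada de nuestra ecuación del snap s(t) = -160·cos(2·t) 3 veces. Tomando ∫s(t)dt y aplicando j(0) = 0, encontramos j(t) = -80·sin(2·t). La antiderivada de la sacudida, con a(0) = 40, da la aceleración: a(t) = 40·cos(2·t). Integrando la aceleración y usando la condición inicial v(0) = 0, obtenemos v(t) = 20·sin(2·t). Usando v(t) = 20·sin(2·t) y sustituyendo t = -pi/2, encontramos v = 0.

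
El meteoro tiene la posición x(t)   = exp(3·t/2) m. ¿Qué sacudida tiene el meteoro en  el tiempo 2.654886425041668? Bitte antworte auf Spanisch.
Para resolver esto, necesitamos tomar 3 derivadas de nuestra ecuación de la posición x(t) = exp(3·t/2). Tomando d/dt de x(t), encontramos v(t) = 3·exp(3·t/2)/2. Derivando la velocidad, obtenemos la aceleración: a(t) = 9·exp(3·t/2)/4. Derivando la aceleración, obtenemos la sacudida: j(t) = 27·exp(3·t/2)/8. Tenemos la sacudida j(t) = 27·exp(3·t/2)/8. Sustituyendo t = 2.654886425041668: j(2.654886425041668) = 181.041260144478.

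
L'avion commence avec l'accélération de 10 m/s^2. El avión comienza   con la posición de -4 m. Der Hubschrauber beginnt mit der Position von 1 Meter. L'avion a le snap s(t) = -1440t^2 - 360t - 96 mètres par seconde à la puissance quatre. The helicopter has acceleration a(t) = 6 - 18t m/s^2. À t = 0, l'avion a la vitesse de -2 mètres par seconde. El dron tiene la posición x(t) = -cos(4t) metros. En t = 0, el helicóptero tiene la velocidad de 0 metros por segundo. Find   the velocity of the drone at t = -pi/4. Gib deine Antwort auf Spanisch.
Partiendo de la posición x(t) = -cos(4·t), tomamos 1 derivada. Tomando d/dt de x(t), encontramos v(t) = 4·sin(4·t). Usando v(t) = 4·sin(4·t) y sustituyendo t = -pi/4, encontramos v = 0.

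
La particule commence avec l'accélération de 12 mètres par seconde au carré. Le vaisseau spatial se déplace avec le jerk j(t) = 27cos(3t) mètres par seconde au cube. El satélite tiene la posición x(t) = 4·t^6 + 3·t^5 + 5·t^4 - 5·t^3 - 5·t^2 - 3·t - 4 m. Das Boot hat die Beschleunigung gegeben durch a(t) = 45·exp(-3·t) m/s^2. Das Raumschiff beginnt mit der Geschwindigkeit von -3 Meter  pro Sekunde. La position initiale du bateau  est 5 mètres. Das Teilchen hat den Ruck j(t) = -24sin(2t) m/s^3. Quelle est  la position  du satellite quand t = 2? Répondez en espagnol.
Tenemos la posición x(t) = 4·t^6 + 3·t^5 + 5·t^4 - 5·t^3 - 5·t^2 - 3·t - 4. Sustituyendo t = 2: x(2) = 362.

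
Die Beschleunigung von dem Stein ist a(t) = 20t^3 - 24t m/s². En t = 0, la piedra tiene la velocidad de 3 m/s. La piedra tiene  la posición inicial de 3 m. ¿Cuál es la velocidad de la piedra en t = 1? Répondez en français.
Pour résoudre ceci, nous devons prendre 1 intégrale de notre équation de l'accélération a(t) = 20·t^3 - 24·t. L'intégrale de l'accélération est la vitesse. En utilisant v(0) = 3, nous obtenons v(t) = 5·t^4 - 12·t^2 + 3. En utilisant v(t) = 5·t^4 - 12·t^2 + 3 et en substituant t = 1, nous trouvons v = -4.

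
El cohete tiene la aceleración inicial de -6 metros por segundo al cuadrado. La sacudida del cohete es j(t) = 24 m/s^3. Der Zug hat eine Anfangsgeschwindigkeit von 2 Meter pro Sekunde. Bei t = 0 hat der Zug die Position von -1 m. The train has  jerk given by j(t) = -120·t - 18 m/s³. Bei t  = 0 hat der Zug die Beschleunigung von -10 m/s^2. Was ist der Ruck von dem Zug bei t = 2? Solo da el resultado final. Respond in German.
Der Ruck bei t = 2 ist j = -258.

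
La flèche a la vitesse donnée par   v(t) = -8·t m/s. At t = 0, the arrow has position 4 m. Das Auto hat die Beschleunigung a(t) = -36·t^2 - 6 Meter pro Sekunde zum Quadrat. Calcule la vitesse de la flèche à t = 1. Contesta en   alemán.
Wir haben die Geschwindigkeit v(t) = -8·t. Durch Einsetzen von t = 1: v(1) = -8.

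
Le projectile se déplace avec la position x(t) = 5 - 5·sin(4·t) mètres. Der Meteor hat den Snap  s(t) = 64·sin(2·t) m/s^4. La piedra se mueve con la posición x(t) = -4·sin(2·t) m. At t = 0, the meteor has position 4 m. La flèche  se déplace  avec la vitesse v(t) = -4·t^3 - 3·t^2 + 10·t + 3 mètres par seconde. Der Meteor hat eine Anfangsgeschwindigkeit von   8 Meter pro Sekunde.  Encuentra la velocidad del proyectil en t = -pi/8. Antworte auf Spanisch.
Para resolver esto, necesitamos tomar 1 derivada de nuestra ecuación de la posición x(t) = 5 - 5·sin(4·t). Derivando la posición, obtenemos la velocidad: v(t) = -20·cos(4·t). Tenemos la velocidad v(t) = -20·cos(4·t). Sustituyendo t = -pi/8: v(-pi/8) = 0.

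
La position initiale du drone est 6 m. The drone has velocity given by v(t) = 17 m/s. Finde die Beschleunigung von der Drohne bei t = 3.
Um dies zu lösen, müssen wir 1 Ableitung unserer Gleichung für die Geschwindigkeit v(t) = 17 nehmen. Durch Ableiten von der Geschwindigkeit erhalten wir die Beschleunigung: a(t) = 0. Aus der Gleichung für die Beschleunigung a(t) = 0, setzen wir t = 3 ein und erhalten a = 0.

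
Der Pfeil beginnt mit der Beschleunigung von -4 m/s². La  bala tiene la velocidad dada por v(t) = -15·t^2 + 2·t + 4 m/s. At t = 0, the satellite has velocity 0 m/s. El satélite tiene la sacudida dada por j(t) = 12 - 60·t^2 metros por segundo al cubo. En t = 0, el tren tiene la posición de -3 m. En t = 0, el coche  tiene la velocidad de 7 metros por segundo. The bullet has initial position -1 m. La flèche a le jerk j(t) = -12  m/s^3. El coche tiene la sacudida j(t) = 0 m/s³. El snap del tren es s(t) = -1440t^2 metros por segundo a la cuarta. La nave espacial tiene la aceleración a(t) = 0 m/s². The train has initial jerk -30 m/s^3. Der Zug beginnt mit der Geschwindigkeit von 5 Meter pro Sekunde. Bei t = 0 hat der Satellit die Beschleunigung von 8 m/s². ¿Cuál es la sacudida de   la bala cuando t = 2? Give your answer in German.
Wir müssen unsere Gleichung für die Geschwindigkeit v(t) = -15·t^2 + 2·t + 4 2-mal ableiten. Die Ableitung von der Geschwindigkeit ergibt die Beschleunigung: a(t) = 2 - 30·t. Durch Ableiten von der Beschleunigung erhalten wir den Ruck: j(t) = -30. Aus der Gleichung für den Ruck j(t) = -30, setzen wir t = 2 ein und erhalten j = -30.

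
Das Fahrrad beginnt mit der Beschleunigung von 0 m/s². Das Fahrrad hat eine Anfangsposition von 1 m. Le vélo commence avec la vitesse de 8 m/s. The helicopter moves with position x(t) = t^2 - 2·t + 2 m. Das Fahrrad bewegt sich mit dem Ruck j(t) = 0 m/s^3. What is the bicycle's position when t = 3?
To solve this, we need to take 3 integrals of our jerk equation j(t) = 0. Taking ∫j(t)dt and applying a(0) = 0, we find a(t) = 0. Taking ∫a(t)dt and applying v(0) = 8, we find v(t) = 8. The integral of velocity is position. Using x(0) = 1, we get x(t) = 8·t + 1. Using x(t) = 8·t + 1 and substituting t = 3, we find x = 25.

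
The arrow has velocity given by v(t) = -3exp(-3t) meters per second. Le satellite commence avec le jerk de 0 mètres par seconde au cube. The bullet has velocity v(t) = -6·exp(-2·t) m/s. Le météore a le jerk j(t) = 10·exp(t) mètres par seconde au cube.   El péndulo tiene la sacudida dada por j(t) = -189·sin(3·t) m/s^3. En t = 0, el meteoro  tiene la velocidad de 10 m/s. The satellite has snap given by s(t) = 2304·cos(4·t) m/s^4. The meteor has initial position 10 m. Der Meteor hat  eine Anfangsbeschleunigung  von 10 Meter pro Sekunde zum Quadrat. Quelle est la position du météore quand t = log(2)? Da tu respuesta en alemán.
Wir müssen das Integral unserer Gleichung für den Ruck j(t) = 10·exp(t) 3-mal finden. Durch Integration von dem Ruck und Verwendung der Anfangsbedingung a(0) = 10, erhalten wir a(t) = 10·exp(t). Mit ∫a(t)dt und Anwendung von v(0) = 10, finden wir v(t) = 10·exp(t). Die Stammfunktion von der Geschwindigkeit ist die Position. Mit x(0) = 10 erhalten wir x(t) = 10·exp(t). Wir haben die Position x(t) = 10·exp(t). Durch Einsetzen von t = log(2): x(log(2)) = 20.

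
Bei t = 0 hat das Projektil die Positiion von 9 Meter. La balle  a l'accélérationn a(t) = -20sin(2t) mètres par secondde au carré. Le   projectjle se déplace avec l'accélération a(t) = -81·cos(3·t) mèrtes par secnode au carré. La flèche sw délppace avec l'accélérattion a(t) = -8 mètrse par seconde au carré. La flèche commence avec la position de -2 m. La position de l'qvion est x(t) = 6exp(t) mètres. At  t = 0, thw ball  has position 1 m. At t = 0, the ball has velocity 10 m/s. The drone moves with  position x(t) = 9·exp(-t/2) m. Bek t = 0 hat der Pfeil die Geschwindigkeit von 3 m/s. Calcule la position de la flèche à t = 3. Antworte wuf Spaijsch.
Para resolver esto, necesitamos tomar 2 integrales de nuestra ecuación de la aceleración a(t) = -8. La antiderivada de la aceleración, con v(0) = 3, da la velocidad: v(t) = 3 - 8·t. La antiderivada de la velocidad, con x(0) = -2, da la posición: x(t) = -4·t^2 + 3·t - 2. Usando x(t) = -4·t^2 + 3·t - 2 y sustituyendo t = 3, encontramos x = -29.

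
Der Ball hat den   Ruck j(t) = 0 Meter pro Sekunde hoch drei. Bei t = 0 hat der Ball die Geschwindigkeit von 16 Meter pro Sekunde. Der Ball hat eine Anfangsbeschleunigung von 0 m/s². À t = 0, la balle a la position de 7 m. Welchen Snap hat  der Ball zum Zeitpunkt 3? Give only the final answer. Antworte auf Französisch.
La réponse est 0.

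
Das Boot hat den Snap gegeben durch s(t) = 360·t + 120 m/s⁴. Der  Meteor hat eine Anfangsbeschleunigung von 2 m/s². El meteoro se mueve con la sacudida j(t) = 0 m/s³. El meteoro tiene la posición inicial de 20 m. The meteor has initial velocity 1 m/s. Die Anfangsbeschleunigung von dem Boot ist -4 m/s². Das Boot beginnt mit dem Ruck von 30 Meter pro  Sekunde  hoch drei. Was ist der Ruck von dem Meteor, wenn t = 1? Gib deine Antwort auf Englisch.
From the given jerk equation j(t) = 0, we substitute t = 1 to get j = 0.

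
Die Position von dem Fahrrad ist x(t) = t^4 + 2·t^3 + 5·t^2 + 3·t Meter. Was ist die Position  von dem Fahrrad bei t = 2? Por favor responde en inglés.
We have position x(t) = t^4 + 2·t^3 + 5·t^2 + 3·t. Substituting t = 2: x(2) = 58.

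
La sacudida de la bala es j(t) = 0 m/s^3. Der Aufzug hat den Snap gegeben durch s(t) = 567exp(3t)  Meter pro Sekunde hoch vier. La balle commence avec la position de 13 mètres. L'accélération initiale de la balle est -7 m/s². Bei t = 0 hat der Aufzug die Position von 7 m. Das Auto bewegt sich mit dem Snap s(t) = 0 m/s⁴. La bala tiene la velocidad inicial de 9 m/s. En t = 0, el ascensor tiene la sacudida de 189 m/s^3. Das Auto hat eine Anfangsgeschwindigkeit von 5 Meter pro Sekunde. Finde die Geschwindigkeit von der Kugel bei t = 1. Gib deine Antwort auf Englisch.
We must find the antiderivative of our jerk equation j(t) = 0 2 times. The integral of jerk, with a(0) = -7, gives acceleration: a(t) = -7. The integral of acceleration is velocity. Using v(0) = 9, we get v(t) = 9 - 7·t. Using v(t) = 9 - 7·t and substituting t = 1, we find v = 2.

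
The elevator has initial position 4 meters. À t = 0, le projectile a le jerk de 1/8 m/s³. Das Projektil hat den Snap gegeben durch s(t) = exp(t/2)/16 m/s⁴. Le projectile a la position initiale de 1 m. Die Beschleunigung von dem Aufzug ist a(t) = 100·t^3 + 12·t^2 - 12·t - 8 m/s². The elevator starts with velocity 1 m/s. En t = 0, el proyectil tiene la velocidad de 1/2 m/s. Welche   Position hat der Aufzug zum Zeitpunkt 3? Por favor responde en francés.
Nous devons intégrer notre équation de l'accélération a(t) = 100·t^3 + 12·t^2 - 12·t - 8 2 fois. L'intégrale de l'accélération est la vitesse. En utilisant v(0) = 1, nous obtenons v(t) = 25·t^4 + 4·t^3 - 6·t^2 - 8·t + 1. En prenant ∫v(t)dt et en appliquant x(0) = 4, nous trouvons x(t) = 5·t^5 + t^4 - 2·t^3 - 4·t^2 + t + 4. En utilisant x(t) = 5·t^5 + t^4 - 2·t^3 - 4·t^2 + t + 4 et en substituant t = 3, nous trouvons x = 1213.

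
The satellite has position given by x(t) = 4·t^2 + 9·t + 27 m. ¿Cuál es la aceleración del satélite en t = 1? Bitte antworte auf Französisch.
Pour résoudre ceci, nous devons prendre 2 dérivées de notre équation de la position x(t) = 4·t^2 + 9·t + 27. La dérivée de la position donne la vitesse: v(t) = 8·t + 9. La dérivée de la vitesse donne l'accélération: a(t) = 8. En utilisant a(t) = 8 et en substituant t = 1, nous trouvons a = 8.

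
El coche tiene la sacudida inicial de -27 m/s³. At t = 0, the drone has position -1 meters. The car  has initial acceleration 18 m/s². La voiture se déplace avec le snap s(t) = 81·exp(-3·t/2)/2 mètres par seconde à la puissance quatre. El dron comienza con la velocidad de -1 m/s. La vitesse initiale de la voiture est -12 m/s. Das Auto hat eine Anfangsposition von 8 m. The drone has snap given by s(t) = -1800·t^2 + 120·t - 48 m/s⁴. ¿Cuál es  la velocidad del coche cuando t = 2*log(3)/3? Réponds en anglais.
We need to integrate our snap equation s(t) = 81·exp(-3·t/2)/2 3 times. Taking ∫s(t)dt and applying j(0) = -27, we find j(t) = -27·exp(-3·t/2). Finding the integral of j(t) and using a(0) = 18: a(t) = 18·exp(-3·t/2). Integrating acceleration and using the initial condition v(0) = -12, we get v(t) = -12·exp(-3·t/2). We have velocity v(t) = -12·exp(-3·t/2). Substituting t = 2*log(3)/3: v(2*log(3)/3) = -4.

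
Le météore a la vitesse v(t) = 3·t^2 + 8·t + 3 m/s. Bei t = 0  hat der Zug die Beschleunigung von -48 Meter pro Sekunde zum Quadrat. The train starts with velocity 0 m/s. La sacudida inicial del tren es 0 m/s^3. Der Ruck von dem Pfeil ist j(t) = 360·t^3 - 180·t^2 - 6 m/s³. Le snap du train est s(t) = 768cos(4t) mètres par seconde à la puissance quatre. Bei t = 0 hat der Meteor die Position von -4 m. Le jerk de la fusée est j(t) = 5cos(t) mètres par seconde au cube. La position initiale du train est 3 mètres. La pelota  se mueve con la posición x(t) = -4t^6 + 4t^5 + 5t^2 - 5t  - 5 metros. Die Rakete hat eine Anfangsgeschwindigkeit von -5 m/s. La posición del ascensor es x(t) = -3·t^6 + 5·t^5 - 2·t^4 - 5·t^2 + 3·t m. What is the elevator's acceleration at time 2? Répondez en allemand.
Wir müssen unsere Gleichung für die Position x(t) = -3·t^6 + 5·t^5 - 2·t^4 - 5·t^2 + 3·t 2-mal ableiten. Die Ableitung von der Position ergibt die Geschwindigkeit: v(t) = -18·t^5 + 25·t^4 - 8·t^3 - 10·t + 3. Mit d/dt von v(t) finden wir a(t) = -90·t^4 + 100·t^3 - 24·t^2 - 10. Mit a(t) = -90·t^4 + 100·t^3 - 24·t^2 - 10 und Einsetzen von t = 2, finden wir a = -746.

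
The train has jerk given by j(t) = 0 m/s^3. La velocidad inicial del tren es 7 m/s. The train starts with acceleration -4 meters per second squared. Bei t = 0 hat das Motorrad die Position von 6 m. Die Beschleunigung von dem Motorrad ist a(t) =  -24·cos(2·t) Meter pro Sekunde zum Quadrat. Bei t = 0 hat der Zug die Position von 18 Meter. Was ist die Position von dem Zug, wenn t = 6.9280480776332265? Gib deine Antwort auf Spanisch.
Necesitamos integrar nuestra ecuación de la sacudida j(t) = 0 3 veces. Tomando ∫j(t)dt y aplicando a(0) = -4, encontramos a(t) = -4. La integral de la aceleración es la velocidad. Usando v(0) = 7, obtenemos v(t) = 7 - 4·t. La antiderivada de la velocidad, con x(0) = 18, da la posición: x(t) = -2·t^2 + 7·t + 18. De la ecuación de la posición x(t) = -2·t^2 + 7·t + 18, sustituimos t = 6.9280480776332265 para obtener x = -29.4993637885623.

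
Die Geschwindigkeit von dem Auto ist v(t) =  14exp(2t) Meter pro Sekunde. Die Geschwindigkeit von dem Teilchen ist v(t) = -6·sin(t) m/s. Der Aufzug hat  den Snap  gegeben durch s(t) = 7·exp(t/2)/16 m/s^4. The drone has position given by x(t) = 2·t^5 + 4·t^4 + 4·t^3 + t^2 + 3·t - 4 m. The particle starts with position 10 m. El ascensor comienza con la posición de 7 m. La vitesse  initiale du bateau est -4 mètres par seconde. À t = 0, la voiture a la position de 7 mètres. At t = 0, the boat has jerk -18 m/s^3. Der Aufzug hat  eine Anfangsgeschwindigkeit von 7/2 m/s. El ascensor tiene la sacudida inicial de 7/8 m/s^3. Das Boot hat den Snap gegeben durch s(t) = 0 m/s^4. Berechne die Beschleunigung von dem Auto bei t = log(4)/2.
Um dies zu lösen, müssen wir 1 Ableitung unserer Gleichung für die Geschwindigkeit v(t) = 14·exp(2·t) nehmen. Die Ableitung von der Geschwindigkeit ergibt die Beschleunigung: a(t) = 28·exp(2·t). Aus der Gleichung für die Beschleunigung a(t) = 28·exp(2·t), setzen wir t = log(4)/2 ein und erhalten a = 112.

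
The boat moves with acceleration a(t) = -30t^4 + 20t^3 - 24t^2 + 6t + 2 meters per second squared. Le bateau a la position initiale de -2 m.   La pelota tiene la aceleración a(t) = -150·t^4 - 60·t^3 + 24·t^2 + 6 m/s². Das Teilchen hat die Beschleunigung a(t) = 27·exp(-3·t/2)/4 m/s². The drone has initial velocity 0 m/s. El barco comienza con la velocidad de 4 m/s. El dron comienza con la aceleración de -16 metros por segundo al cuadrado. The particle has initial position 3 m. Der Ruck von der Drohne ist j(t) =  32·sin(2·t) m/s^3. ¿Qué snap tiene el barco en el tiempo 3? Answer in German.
Um dies zu lösen, müssen wir 2 Ableitungen unserer Gleichung für die Beschleunigung a(t) = -30·t^4 + 20·t^3 - 24·t^2 + 6·t + 2 nehmen. Mit d/dt von a(t) finden wir j(t) = -120·t^3 + 60·t^2 - 48·t + 6. Durch Ableiten von dem Ruck erhalten wir den Snap: s(t) = -360·t^2 + 120·t - 48. Aus der Gleichung für den Snap s(t) = -360·t^2 + 120·t - 48, setzen wir t = 3 ein und erhalten s = -2928.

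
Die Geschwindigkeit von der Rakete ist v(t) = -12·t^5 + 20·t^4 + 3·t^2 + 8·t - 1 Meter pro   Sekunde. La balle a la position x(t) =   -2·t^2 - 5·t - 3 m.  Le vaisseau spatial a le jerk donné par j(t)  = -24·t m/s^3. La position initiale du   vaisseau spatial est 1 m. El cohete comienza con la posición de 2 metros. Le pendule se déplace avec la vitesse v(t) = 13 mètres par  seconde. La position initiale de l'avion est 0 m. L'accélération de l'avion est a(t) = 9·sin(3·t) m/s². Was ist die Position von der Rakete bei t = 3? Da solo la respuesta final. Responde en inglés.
The answer is -424.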